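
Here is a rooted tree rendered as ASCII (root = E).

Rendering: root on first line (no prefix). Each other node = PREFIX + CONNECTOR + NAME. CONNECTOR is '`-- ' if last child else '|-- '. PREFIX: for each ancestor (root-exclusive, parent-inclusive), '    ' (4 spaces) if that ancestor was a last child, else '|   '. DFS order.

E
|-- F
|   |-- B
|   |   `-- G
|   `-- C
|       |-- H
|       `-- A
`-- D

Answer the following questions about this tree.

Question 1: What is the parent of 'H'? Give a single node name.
Answer: C

Derivation:
Scan adjacency: H appears as child of C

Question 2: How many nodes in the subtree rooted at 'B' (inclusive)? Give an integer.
Answer: 2

Derivation:
Subtree rooted at B contains: B, G
Count = 2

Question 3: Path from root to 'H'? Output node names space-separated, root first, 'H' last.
Answer: E F C H

Derivation:
Walk down from root: E -> F -> C -> H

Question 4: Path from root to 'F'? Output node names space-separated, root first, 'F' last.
Walk down from root: E -> F

Answer: E F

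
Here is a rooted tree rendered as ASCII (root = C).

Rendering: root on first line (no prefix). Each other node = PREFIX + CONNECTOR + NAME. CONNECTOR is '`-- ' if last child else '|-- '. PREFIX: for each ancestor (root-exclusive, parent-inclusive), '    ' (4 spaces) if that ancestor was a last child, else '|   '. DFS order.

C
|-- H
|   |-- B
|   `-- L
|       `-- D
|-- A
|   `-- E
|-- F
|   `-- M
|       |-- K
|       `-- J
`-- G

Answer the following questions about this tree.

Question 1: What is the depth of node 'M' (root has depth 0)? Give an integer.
Path from root to M: C -> F -> M
Depth = number of edges = 2

Answer: 2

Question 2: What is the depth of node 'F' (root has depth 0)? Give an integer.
Path from root to F: C -> F
Depth = number of edges = 1

Answer: 1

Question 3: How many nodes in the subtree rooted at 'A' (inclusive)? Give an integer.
Answer: 2

Derivation:
Subtree rooted at A contains: A, E
Count = 2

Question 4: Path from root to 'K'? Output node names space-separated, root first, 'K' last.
Answer: C F M K

Derivation:
Walk down from root: C -> F -> M -> K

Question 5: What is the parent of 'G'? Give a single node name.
Answer: C

Derivation:
Scan adjacency: G appears as child of C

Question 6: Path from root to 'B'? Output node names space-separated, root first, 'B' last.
Answer: C H B

Derivation:
Walk down from root: C -> H -> B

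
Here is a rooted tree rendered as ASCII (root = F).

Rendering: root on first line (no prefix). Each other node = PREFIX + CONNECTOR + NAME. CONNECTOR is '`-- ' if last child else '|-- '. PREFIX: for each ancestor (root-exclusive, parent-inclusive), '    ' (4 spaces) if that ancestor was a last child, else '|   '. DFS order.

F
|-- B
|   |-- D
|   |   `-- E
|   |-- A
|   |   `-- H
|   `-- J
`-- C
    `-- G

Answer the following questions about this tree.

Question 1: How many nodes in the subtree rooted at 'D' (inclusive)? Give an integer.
Subtree rooted at D contains: D, E
Count = 2

Answer: 2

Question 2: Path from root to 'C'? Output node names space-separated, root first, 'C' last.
Walk down from root: F -> C

Answer: F C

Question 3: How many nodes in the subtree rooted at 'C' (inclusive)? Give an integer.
Answer: 2

Derivation:
Subtree rooted at C contains: C, G
Count = 2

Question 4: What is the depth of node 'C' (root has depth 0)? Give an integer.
Answer: 1

Derivation:
Path from root to C: F -> C
Depth = number of edges = 1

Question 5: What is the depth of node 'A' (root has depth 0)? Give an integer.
Answer: 2

Derivation:
Path from root to A: F -> B -> A
Depth = number of edges = 2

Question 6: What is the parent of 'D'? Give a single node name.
Scan adjacency: D appears as child of B

Answer: B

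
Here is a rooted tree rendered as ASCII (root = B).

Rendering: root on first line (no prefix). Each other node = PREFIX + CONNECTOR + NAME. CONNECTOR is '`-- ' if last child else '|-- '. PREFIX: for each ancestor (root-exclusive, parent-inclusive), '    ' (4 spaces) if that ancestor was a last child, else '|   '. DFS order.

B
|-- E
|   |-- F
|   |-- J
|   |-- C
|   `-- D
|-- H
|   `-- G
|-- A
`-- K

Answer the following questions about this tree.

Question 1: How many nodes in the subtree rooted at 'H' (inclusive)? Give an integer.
Subtree rooted at H contains: G, H
Count = 2

Answer: 2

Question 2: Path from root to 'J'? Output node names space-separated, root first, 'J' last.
Answer: B E J

Derivation:
Walk down from root: B -> E -> J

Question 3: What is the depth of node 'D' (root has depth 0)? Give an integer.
Path from root to D: B -> E -> D
Depth = number of edges = 2

Answer: 2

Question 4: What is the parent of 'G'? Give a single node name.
Scan adjacency: G appears as child of H

Answer: H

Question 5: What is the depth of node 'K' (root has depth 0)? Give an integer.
Answer: 1

Derivation:
Path from root to K: B -> K
Depth = number of edges = 1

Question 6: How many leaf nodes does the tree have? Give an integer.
Leaves (nodes with no children): A, C, D, F, G, J, K

Answer: 7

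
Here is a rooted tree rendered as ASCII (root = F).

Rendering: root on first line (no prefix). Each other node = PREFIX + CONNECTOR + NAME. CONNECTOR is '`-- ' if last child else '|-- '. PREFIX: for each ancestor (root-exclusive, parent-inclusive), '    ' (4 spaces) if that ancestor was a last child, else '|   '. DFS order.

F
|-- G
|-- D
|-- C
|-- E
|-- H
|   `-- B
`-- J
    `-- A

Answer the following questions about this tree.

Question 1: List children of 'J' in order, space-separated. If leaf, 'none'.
Node J's children (from adjacency): A

Answer: A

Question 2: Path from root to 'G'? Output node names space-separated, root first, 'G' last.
Walk down from root: F -> G

Answer: F G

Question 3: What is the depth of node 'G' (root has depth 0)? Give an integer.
Path from root to G: F -> G
Depth = number of edges = 1

Answer: 1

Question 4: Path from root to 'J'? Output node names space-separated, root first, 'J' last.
Answer: F J

Derivation:
Walk down from root: F -> J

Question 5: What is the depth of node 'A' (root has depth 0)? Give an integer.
Path from root to A: F -> J -> A
Depth = number of edges = 2

Answer: 2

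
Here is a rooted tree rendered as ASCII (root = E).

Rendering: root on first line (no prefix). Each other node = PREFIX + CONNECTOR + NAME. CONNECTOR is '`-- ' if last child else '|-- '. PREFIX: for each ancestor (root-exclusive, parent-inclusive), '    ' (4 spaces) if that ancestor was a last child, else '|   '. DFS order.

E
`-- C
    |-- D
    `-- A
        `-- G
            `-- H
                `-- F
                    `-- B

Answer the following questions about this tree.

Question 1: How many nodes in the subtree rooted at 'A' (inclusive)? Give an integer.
Subtree rooted at A contains: A, B, F, G, H
Count = 5

Answer: 5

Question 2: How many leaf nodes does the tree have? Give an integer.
Leaves (nodes with no children): B, D

Answer: 2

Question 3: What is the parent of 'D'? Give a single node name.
Scan adjacency: D appears as child of C

Answer: C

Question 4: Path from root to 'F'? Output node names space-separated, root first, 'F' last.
Walk down from root: E -> C -> A -> G -> H -> F

Answer: E C A G H F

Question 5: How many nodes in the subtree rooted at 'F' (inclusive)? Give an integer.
Answer: 2

Derivation:
Subtree rooted at F contains: B, F
Count = 2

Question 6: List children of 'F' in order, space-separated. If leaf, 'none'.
Answer: B

Derivation:
Node F's children (from adjacency): B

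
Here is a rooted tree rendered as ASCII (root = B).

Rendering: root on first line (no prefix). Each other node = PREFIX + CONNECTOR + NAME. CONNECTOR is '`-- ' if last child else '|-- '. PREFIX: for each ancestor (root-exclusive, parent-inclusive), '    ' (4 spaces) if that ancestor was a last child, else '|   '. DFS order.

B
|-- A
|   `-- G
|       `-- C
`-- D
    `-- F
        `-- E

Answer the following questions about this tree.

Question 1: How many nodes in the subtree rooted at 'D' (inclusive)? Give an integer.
Answer: 3

Derivation:
Subtree rooted at D contains: D, E, F
Count = 3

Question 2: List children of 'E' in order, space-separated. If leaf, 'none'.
Node E's children (from adjacency): (leaf)

Answer: none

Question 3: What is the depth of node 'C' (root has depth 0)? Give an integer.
Answer: 3

Derivation:
Path from root to C: B -> A -> G -> C
Depth = number of edges = 3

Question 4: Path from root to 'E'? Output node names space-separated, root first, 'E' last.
Walk down from root: B -> D -> F -> E

Answer: B D F E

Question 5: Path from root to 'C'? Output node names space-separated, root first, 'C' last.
Answer: B A G C

Derivation:
Walk down from root: B -> A -> G -> C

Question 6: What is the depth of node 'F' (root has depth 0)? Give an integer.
Answer: 2

Derivation:
Path from root to F: B -> D -> F
Depth = number of edges = 2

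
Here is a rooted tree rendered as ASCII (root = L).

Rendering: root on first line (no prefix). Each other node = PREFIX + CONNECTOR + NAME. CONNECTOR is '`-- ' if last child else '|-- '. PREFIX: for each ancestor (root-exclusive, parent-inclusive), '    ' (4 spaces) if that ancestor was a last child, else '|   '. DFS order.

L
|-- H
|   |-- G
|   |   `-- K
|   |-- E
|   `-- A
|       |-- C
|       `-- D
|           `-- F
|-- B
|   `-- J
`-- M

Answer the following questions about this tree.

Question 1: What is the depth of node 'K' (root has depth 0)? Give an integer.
Path from root to K: L -> H -> G -> K
Depth = number of edges = 3

Answer: 3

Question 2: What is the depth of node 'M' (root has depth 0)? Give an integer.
Path from root to M: L -> M
Depth = number of edges = 1

Answer: 1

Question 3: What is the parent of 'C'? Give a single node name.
Scan adjacency: C appears as child of A

Answer: A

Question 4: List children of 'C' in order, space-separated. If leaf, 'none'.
Answer: none

Derivation:
Node C's children (from adjacency): (leaf)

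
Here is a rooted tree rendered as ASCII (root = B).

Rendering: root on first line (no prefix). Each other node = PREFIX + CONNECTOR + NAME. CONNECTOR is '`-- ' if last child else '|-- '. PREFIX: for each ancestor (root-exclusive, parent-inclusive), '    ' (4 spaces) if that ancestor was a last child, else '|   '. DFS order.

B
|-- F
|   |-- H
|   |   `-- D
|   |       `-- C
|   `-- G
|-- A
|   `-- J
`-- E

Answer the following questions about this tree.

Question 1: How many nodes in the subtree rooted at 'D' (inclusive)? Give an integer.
Subtree rooted at D contains: C, D
Count = 2

Answer: 2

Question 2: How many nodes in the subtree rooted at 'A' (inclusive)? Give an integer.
Answer: 2

Derivation:
Subtree rooted at A contains: A, J
Count = 2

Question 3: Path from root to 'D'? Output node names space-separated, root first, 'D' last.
Answer: B F H D

Derivation:
Walk down from root: B -> F -> H -> D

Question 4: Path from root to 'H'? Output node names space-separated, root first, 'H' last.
Answer: B F H

Derivation:
Walk down from root: B -> F -> H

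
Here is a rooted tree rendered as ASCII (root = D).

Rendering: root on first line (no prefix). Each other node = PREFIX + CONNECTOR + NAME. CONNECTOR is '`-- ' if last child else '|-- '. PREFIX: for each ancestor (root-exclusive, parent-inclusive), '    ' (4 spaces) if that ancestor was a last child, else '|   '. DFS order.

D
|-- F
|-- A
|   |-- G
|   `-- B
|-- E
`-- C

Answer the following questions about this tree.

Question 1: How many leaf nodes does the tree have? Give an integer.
Leaves (nodes with no children): B, C, E, F, G

Answer: 5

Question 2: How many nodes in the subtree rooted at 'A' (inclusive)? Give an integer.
Subtree rooted at A contains: A, B, G
Count = 3

Answer: 3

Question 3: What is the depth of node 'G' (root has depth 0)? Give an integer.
Path from root to G: D -> A -> G
Depth = number of edges = 2

Answer: 2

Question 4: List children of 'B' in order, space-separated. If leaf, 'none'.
Node B's children (from adjacency): (leaf)

Answer: none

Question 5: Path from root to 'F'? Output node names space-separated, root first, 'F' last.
Walk down from root: D -> F

Answer: D F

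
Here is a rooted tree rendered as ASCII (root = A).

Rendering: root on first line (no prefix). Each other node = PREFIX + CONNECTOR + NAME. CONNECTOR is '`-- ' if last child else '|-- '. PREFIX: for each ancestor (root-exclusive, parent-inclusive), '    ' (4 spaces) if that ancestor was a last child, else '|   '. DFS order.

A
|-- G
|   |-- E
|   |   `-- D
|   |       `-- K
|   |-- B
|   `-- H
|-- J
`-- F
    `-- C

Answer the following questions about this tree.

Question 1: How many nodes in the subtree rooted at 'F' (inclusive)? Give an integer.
Answer: 2

Derivation:
Subtree rooted at F contains: C, F
Count = 2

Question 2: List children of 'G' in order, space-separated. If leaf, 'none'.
Answer: E B H

Derivation:
Node G's children (from adjacency): E, B, H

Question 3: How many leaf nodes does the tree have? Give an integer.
Leaves (nodes with no children): B, C, H, J, K

Answer: 5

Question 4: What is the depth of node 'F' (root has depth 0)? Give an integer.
Path from root to F: A -> F
Depth = number of edges = 1

Answer: 1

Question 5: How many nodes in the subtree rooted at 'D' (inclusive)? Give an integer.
Subtree rooted at D contains: D, K
Count = 2

Answer: 2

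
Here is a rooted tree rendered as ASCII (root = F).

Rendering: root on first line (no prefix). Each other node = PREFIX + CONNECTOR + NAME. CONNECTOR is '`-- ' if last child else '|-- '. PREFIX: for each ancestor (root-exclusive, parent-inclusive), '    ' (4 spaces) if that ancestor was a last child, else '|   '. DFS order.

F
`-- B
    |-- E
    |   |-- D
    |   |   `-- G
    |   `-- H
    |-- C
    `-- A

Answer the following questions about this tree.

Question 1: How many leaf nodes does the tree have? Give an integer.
Answer: 4

Derivation:
Leaves (nodes with no children): A, C, G, H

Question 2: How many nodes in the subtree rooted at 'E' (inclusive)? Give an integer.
Answer: 4

Derivation:
Subtree rooted at E contains: D, E, G, H
Count = 4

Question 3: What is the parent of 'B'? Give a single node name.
Answer: F

Derivation:
Scan adjacency: B appears as child of F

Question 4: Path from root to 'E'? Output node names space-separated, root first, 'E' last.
Walk down from root: F -> B -> E

Answer: F B E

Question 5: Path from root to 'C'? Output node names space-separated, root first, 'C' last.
Walk down from root: F -> B -> C

Answer: F B C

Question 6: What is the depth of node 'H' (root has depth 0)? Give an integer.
Answer: 3

Derivation:
Path from root to H: F -> B -> E -> H
Depth = number of edges = 3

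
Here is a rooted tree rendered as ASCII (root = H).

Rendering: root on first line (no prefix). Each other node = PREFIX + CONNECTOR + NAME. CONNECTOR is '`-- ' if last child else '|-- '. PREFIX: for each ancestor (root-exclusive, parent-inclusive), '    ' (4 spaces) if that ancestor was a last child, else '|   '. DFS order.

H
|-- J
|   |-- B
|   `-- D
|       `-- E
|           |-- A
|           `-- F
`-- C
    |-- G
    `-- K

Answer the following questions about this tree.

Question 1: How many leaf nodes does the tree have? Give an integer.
Leaves (nodes with no children): A, B, F, G, K

Answer: 5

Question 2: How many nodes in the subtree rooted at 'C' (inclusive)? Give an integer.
Subtree rooted at C contains: C, G, K
Count = 3

Answer: 3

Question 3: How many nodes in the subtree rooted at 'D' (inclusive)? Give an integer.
Subtree rooted at D contains: A, D, E, F
Count = 4

Answer: 4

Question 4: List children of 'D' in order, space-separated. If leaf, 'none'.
Answer: E

Derivation:
Node D's children (from adjacency): E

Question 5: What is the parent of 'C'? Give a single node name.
Scan adjacency: C appears as child of H

Answer: H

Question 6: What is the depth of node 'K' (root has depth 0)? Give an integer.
Path from root to K: H -> C -> K
Depth = number of edges = 2

Answer: 2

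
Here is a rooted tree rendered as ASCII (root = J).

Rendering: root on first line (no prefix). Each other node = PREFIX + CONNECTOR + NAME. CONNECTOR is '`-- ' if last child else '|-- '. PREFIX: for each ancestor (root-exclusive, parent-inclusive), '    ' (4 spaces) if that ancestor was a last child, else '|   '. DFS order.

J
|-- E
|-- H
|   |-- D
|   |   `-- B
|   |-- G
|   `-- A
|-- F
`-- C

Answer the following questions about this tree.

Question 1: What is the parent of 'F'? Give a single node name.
Scan adjacency: F appears as child of J

Answer: J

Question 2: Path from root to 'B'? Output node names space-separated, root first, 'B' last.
Answer: J H D B

Derivation:
Walk down from root: J -> H -> D -> B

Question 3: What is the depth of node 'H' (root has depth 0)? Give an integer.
Answer: 1

Derivation:
Path from root to H: J -> H
Depth = number of edges = 1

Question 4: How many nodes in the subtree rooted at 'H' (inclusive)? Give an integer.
Subtree rooted at H contains: A, B, D, G, H
Count = 5

Answer: 5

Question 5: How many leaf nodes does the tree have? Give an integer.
Answer: 6

Derivation:
Leaves (nodes with no children): A, B, C, E, F, G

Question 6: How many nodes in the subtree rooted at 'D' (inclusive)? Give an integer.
Subtree rooted at D contains: B, D
Count = 2

Answer: 2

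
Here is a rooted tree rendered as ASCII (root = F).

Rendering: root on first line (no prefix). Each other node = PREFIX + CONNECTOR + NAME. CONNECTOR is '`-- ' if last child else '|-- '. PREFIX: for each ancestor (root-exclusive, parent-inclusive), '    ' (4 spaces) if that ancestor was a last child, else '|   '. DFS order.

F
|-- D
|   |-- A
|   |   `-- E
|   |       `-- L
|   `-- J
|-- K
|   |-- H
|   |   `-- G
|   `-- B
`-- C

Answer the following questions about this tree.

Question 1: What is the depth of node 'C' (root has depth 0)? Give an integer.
Path from root to C: F -> C
Depth = number of edges = 1

Answer: 1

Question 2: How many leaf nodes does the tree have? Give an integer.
Answer: 5

Derivation:
Leaves (nodes with no children): B, C, G, J, L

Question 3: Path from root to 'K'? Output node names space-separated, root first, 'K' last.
Walk down from root: F -> K

Answer: F K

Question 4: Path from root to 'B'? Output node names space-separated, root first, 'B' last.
Answer: F K B

Derivation:
Walk down from root: F -> K -> B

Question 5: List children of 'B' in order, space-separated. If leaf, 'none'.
Answer: none

Derivation:
Node B's children (from adjacency): (leaf)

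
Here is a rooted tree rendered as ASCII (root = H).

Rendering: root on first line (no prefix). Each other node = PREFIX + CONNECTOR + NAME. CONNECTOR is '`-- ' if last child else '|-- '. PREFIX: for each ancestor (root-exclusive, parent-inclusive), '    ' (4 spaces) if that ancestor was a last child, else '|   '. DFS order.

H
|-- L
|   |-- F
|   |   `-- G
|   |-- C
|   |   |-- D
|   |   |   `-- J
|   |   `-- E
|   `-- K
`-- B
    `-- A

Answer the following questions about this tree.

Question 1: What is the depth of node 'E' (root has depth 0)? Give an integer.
Path from root to E: H -> L -> C -> E
Depth = number of edges = 3

Answer: 3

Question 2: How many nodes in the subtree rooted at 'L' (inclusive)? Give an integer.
Subtree rooted at L contains: C, D, E, F, G, J, K, L
Count = 8

Answer: 8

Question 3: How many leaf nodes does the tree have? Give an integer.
Leaves (nodes with no children): A, E, G, J, K

Answer: 5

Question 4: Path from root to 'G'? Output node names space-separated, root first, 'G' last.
Walk down from root: H -> L -> F -> G

Answer: H L F G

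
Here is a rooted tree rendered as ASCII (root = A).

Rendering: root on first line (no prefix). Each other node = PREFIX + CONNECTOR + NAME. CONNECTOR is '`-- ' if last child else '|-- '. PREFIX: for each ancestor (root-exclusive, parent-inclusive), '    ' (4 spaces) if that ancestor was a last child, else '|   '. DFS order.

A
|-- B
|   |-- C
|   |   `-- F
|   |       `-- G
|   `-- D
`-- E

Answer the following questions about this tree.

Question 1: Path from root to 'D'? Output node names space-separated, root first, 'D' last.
Walk down from root: A -> B -> D

Answer: A B D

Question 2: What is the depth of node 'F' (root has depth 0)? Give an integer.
Answer: 3

Derivation:
Path from root to F: A -> B -> C -> F
Depth = number of edges = 3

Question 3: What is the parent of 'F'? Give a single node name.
Answer: C

Derivation:
Scan adjacency: F appears as child of C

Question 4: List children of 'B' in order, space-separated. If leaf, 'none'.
Node B's children (from adjacency): C, D

Answer: C D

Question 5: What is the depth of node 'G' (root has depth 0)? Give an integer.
Path from root to G: A -> B -> C -> F -> G
Depth = number of edges = 4

Answer: 4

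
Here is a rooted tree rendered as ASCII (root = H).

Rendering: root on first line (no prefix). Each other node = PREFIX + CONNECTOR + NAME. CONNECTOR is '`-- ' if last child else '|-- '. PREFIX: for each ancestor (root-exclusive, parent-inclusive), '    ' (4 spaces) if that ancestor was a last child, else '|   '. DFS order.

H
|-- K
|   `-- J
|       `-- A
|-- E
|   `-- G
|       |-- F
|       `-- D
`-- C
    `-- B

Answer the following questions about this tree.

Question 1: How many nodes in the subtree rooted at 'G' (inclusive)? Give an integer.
Subtree rooted at G contains: D, F, G
Count = 3

Answer: 3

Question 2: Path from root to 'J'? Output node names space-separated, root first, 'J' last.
Walk down from root: H -> K -> J

Answer: H K J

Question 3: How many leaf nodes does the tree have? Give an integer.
Leaves (nodes with no children): A, B, D, F

Answer: 4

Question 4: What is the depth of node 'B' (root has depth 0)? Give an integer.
Path from root to B: H -> C -> B
Depth = number of edges = 2

Answer: 2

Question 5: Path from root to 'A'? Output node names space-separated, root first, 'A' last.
Answer: H K J A

Derivation:
Walk down from root: H -> K -> J -> A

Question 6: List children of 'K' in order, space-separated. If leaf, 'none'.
Node K's children (from adjacency): J

Answer: J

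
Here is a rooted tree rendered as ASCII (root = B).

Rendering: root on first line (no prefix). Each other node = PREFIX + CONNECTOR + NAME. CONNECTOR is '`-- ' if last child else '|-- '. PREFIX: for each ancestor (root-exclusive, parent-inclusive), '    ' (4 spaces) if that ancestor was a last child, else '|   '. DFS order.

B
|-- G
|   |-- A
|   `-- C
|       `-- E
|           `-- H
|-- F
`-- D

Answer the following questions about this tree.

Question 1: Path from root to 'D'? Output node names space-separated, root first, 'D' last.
Answer: B D

Derivation:
Walk down from root: B -> D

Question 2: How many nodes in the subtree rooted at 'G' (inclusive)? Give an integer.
Subtree rooted at G contains: A, C, E, G, H
Count = 5

Answer: 5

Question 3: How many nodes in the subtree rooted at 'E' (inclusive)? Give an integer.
Answer: 2

Derivation:
Subtree rooted at E contains: E, H
Count = 2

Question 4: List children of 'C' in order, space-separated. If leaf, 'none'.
Answer: E

Derivation:
Node C's children (from adjacency): E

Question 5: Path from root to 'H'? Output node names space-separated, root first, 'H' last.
Walk down from root: B -> G -> C -> E -> H

Answer: B G C E H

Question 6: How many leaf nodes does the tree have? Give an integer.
Leaves (nodes with no children): A, D, F, H

Answer: 4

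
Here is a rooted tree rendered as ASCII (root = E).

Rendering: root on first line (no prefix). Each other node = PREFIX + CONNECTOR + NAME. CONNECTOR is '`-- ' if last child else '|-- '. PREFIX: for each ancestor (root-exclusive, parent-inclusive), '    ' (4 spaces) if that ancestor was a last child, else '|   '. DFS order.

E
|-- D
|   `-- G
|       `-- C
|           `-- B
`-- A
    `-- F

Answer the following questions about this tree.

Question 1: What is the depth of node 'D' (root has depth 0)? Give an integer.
Answer: 1

Derivation:
Path from root to D: E -> D
Depth = number of edges = 1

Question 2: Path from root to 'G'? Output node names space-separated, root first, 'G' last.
Answer: E D G

Derivation:
Walk down from root: E -> D -> G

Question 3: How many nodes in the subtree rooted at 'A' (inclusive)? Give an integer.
Subtree rooted at A contains: A, F
Count = 2

Answer: 2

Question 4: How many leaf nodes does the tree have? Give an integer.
Leaves (nodes with no children): B, F

Answer: 2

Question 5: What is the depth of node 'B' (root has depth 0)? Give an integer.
Answer: 4

Derivation:
Path from root to B: E -> D -> G -> C -> B
Depth = number of edges = 4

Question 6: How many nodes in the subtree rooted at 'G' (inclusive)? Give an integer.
Answer: 3

Derivation:
Subtree rooted at G contains: B, C, G
Count = 3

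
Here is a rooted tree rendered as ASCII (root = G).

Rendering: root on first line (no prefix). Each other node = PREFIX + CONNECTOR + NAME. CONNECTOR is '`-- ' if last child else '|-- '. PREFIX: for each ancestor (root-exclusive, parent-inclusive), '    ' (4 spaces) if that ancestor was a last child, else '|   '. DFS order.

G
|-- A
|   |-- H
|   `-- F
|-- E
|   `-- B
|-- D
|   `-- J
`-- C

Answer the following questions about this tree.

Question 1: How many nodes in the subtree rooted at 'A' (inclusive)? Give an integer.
Answer: 3

Derivation:
Subtree rooted at A contains: A, F, H
Count = 3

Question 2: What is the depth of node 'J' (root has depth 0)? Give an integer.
Path from root to J: G -> D -> J
Depth = number of edges = 2

Answer: 2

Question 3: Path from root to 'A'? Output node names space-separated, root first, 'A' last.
Walk down from root: G -> A

Answer: G A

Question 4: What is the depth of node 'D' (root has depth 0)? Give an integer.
Answer: 1

Derivation:
Path from root to D: G -> D
Depth = number of edges = 1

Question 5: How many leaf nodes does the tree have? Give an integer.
Leaves (nodes with no children): B, C, F, H, J

Answer: 5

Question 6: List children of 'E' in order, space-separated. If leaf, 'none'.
Node E's children (from adjacency): B

Answer: B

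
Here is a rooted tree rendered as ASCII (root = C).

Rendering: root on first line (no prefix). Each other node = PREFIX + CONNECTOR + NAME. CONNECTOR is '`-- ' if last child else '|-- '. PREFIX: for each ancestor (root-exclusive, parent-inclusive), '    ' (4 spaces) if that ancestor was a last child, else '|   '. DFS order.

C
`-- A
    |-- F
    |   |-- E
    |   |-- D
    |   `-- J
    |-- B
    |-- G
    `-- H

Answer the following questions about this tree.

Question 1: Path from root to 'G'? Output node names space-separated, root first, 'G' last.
Walk down from root: C -> A -> G

Answer: C A G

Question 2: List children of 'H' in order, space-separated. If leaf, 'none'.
Node H's children (from adjacency): (leaf)

Answer: none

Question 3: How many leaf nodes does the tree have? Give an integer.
Answer: 6

Derivation:
Leaves (nodes with no children): B, D, E, G, H, J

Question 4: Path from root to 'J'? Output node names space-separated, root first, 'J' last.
Walk down from root: C -> A -> F -> J

Answer: C A F J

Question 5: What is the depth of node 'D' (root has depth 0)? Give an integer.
Path from root to D: C -> A -> F -> D
Depth = number of edges = 3

Answer: 3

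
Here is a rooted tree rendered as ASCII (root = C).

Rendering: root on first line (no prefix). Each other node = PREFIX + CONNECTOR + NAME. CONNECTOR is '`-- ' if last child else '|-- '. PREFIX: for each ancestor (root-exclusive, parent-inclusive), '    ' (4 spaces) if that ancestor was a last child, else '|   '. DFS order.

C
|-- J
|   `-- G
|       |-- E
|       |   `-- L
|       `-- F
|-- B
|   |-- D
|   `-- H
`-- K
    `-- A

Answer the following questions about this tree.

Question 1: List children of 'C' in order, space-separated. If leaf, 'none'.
Answer: J B K

Derivation:
Node C's children (from adjacency): J, B, K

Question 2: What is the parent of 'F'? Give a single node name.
Answer: G

Derivation:
Scan adjacency: F appears as child of G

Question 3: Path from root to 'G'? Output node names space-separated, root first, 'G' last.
Walk down from root: C -> J -> G

Answer: C J G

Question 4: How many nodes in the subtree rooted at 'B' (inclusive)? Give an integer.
Subtree rooted at B contains: B, D, H
Count = 3

Answer: 3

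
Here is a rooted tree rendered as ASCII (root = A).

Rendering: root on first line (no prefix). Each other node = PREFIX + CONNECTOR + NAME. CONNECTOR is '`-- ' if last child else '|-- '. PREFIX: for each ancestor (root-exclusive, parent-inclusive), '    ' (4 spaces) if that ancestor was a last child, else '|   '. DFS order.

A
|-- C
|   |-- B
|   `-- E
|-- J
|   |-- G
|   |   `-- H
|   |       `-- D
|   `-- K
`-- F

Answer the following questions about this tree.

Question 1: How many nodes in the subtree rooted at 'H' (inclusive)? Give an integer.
Subtree rooted at H contains: D, H
Count = 2

Answer: 2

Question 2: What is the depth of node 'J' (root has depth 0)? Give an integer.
Path from root to J: A -> J
Depth = number of edges = 1

Answer: 1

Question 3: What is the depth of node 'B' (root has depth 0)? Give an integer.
Path from root to B: A -> C -> B
Depth = number of edges = 2

Answer: 2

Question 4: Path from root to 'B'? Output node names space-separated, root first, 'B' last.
Answer: A C B

Derivation:
Walk down from root: A -> C -> B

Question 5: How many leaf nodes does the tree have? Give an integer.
Leaves (nodes with no children): B, D, E, F, K

Answer: 5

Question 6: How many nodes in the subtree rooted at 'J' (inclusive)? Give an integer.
Subtree rooted at J contains: D, G, H, J, K
Count = 5

Answer: 5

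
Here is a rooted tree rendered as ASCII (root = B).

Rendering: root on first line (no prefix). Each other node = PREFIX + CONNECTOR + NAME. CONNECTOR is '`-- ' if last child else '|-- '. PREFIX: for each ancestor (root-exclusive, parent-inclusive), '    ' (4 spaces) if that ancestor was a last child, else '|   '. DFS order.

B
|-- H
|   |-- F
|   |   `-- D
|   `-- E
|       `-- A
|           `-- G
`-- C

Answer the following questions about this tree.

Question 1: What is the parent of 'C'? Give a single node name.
Answer: B

Derivation:
Scan adjacency: C appears as child of B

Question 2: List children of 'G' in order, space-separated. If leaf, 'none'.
Answer: none

Derivation:
Node G's children (from adjacency): (leaf)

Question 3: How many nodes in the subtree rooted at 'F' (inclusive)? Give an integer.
Answer: 2

Derivation:
Subtree rooted at F contains: D, F
Count = 2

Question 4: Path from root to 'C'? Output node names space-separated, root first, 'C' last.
Answer: B C

Derivation:
Walk down from root: B -> C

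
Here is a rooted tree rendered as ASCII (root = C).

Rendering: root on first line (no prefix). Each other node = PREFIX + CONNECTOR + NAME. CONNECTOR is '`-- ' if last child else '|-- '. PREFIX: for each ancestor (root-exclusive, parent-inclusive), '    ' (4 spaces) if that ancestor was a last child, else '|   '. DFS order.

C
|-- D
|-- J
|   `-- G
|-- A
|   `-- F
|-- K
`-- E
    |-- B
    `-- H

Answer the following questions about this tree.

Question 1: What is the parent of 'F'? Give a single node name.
Answer: A

Derivation:
Scan adjacency: F appears as child of A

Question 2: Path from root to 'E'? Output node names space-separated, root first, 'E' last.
Answer: C E

Derivation:
Walk down from root: C -> E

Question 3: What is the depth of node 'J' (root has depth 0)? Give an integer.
Path from root to J: C -> J
Depth = number of edges = 1

Answer: 1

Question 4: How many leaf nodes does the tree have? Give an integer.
Answer: 6

Derivation:
Leaves (nodes with no children): B, D, F, G, H, K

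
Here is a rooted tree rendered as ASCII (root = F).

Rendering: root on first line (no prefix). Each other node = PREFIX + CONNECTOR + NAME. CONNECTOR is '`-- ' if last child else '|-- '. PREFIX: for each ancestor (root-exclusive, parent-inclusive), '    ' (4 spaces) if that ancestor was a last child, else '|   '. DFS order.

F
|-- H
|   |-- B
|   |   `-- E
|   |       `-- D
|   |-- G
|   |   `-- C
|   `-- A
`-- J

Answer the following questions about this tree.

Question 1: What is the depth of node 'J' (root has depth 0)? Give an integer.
Answer: 1

Derivation:
Path from root to J: F -> J
Depth = number of edges = 1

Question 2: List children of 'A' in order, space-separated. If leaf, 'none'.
Answer: none

Derivation:
Node A's children (from adjacency): (leaf)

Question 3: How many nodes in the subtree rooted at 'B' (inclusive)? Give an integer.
Answer: 3

Derivation:
Subtree rooted at B contains: B, D, E
Count = 3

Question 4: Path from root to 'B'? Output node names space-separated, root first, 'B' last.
Walk down from root: F -> H -> B

Answer: F H B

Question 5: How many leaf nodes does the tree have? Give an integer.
Answer: 4

Derivation:
Leaves (nodes with no children): A, C, D, J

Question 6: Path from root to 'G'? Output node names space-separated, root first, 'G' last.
Walk down from root: F -> H -> G

Answer: F H G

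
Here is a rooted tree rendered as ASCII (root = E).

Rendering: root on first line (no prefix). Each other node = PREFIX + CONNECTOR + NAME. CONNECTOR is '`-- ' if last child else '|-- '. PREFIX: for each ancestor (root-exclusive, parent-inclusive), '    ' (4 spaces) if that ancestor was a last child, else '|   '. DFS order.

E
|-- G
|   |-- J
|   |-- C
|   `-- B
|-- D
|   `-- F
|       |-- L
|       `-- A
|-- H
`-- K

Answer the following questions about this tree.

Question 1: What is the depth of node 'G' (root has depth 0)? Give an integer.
Answer: 1

Derivation:
Path from root to G: E -> G
Depth = number of edges = 1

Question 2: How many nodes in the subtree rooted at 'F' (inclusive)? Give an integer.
Answer: 3

Derivation:
Subtree rooted at F contains: A, F, L
Count = 3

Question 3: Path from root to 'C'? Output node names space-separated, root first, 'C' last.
Walk down from root: E -> G -> C

Answer: E G C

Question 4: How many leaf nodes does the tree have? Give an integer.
Answer: 7

Derivation:
Leaves (nodes with no children): A, B, C, H, J, K, L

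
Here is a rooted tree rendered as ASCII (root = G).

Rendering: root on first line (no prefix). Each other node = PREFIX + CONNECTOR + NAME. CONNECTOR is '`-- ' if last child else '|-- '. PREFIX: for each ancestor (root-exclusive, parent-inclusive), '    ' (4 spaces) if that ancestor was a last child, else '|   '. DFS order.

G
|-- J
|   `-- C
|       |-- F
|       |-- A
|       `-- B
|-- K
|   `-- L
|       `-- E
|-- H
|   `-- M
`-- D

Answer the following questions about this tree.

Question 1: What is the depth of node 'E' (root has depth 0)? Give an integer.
Answer: 3

Derivation:
Path from root to E: G -> K -> L -> E
Depth = number of edges = 3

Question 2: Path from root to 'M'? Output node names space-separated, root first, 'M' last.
Walk down from root: G -> H -> M

Answer: G H M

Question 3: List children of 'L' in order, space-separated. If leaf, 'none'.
Node L's children (from adjacency): E

Answer: E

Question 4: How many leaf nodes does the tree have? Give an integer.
Leaves (nodes with no children): A, B, D, E, F, M

Answer: 6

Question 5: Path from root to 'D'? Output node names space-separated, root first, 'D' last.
Walk down from root: G -> D

Answer: G D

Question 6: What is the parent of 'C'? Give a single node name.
Scan adjacency: C appears as child of J

Answer: J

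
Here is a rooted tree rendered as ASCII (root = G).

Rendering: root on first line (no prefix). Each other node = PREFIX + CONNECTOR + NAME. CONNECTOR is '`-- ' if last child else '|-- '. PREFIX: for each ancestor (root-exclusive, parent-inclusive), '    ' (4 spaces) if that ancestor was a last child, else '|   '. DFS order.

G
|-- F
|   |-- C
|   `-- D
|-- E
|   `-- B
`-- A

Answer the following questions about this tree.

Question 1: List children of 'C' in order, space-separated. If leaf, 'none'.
Answer: none

Derivation:
Node C's children (from adjacency): (leaf)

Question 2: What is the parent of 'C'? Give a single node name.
Answer: F

Derivation:
Scan adjacency: C appears as child of F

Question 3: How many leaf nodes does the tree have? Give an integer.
Answer: 4

Derivation:
Leaves (nodes with no children): A, B, C, D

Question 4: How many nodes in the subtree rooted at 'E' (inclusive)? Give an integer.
Subtree rooted at E contains: B, E
Count = 2

Answer: 2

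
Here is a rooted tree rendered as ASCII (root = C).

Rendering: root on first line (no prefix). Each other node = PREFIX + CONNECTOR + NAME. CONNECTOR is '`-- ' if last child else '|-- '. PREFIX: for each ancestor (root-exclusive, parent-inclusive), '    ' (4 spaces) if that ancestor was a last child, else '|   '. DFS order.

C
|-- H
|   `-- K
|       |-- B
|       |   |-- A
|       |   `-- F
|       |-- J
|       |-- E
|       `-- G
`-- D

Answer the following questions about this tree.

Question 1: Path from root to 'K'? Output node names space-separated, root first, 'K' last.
Answer: C H K

Derivation:
Walk down from root: C -> H -> K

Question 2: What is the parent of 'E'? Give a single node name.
Scan adjacency: E appears as child of K

Answer: K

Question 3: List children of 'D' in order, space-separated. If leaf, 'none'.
Answer: none

Derivation:
Node D's children (from adjacency): (leaf)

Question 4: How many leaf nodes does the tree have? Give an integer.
Leaves (nodes with no children): A, D, E, F, G, J

Answer: 6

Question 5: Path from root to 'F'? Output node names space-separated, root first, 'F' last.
Answer: C H K B F

Derivation:
Walk down from root: C -> H -> K -> B -> F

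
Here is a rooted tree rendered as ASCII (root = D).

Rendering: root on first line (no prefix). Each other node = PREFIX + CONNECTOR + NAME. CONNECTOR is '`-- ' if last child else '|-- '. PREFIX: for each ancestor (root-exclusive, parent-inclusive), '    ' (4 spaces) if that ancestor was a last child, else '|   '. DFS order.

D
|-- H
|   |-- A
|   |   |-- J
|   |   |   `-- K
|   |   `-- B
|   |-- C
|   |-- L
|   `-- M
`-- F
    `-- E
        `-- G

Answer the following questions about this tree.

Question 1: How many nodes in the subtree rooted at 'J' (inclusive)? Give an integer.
Answer: 2

Derivation:
Subtree rooted at J contains: J, K
Count = 2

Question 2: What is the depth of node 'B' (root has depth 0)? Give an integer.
Path from root to B: D -> H -> A -> B
Depth = number of edges = 3

Answer: 3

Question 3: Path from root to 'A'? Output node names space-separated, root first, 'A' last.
Walk down from root: D -> H -> A

Answer: D H A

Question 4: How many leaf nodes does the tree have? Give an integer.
Answer: 6

Derivation:
Leaves (nodes with no children): B, C, G, K, L, M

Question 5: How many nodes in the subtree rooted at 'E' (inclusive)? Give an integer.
Answer: 2

Derivation:
Subtree rooted at E contains: E, G
Count = 2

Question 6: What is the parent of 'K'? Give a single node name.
Scan adjacency: K appears as child of J

Answer: J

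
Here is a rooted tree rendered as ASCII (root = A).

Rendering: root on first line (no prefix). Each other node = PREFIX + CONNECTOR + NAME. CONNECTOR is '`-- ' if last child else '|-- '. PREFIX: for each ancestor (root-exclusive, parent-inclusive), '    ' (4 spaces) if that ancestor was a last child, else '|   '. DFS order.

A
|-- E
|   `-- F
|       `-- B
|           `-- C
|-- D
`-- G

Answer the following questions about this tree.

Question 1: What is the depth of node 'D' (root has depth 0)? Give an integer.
Path from root to D: A -> D
Depth = number of edges = 1

Answer: 1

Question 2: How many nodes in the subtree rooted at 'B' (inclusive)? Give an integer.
Answer: 2

Derivation:
Subtree rooted at B contains: B, C
Count = 2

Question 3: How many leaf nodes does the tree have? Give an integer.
Leaves (nodes with no children): C, D, G

Answer: 3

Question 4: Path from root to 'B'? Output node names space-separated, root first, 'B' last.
Answer: A E F B

Derivation:
Walk down from root: A -> E -> F -> B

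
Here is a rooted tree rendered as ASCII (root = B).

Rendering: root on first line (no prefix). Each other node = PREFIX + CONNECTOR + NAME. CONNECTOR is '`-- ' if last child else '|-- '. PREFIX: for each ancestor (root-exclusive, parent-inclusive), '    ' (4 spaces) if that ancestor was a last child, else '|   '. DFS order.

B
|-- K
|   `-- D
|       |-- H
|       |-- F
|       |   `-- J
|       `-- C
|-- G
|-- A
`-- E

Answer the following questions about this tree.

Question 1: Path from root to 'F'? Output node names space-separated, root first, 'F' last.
Answer: B K D F

Derivation:
Walk down from root: B -> K -> D -> F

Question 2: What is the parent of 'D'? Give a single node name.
Scan adjacency: D appears as child of K

Answer: K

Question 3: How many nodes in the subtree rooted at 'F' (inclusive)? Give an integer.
Subtree rooted at F contains: F, J
Count = 2

Answer: 2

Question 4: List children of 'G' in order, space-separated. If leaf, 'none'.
Node G's children (from adjacency): (leaf)

Answer: none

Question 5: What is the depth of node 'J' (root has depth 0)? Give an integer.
Path from root to J: B -> K -> D -> F -> J
Depth = number of edges = 4

Answer: 4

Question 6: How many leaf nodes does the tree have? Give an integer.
Answer: 6

Derivation:
Leaves (nodes with no children): A, C, E, G, H, J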